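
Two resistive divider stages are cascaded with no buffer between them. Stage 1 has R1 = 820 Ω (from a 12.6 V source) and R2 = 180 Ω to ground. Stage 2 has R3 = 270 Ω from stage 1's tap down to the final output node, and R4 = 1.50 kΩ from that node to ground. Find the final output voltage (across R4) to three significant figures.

Stage 2 presents R3+R4 = 1770 Ω as a load on stage 1's tap.
Stage 1's lower leg becomes R2‖(R3+R4) = 163.4 Ω, so V_mid = 12.6 × 163.4/983.4 = 2.093 V.
Stage 2 is itself unloaded: V_out = V_mid × R4/(R3+R4) = 2.093 × 1500/1770 = 1.77 V.

V_out ≈ 1.77 V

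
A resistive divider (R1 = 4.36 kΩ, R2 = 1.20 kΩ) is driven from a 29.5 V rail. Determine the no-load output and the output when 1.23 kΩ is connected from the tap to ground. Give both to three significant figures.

Unloaded: 6.37 V; loaded: 3.61 V

Open-circuit: V = 29.5 × 1.20/(4.36 + 1.20) = 6.37 V.
With the load, R2 becomes R2‖R_L = 0.6074 kΩ, so V = 29.5 × 0.6074/4.967 = 3.61 V.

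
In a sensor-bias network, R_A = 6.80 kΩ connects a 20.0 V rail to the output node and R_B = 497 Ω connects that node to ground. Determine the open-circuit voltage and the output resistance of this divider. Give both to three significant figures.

V_th = 1.36 V, R_th = 463 Ω

V_th is the open-circuit tap voltage: 20.0 × 497/(6800 + 497) = 1.36 V.
With the supply zeroed, R_A and R_B appear in parallel from the tap: R_th = R_A‖R_B = (6800 × 497)/7297 = 463 Ω.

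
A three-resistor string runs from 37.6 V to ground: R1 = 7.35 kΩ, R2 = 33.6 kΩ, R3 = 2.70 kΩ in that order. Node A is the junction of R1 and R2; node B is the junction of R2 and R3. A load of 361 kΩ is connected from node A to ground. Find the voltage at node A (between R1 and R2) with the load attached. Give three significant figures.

Below node A the series string R2+R3 = 36.30 kΩ sits in parallel with the 361 kΩ load: 32.98 kΩ.
V_A = 37.6 × 32.98/(7.35 + 32.98) = 30.7 V.

V ≈ 30.7 V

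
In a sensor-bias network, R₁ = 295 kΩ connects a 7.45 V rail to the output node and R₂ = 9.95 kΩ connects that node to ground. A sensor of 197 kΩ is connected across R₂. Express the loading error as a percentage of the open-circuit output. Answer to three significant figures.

4.66 %

The divider's output (Thévenin) resistance is R₁‖R₂ = 9.625 kΩ.
Fractional drop under load = R_th/(R_th + R_L) = 9.625 / (9.625 + 197) = 0.04658.
So the output falls by 4.66 %.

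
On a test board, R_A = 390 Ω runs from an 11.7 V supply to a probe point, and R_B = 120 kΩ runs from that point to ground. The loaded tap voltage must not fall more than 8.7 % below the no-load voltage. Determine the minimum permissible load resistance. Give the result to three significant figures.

Output resistance R_th = R_A‖R_B = (390 × 120000)/120400 = 388.7 Ω.
The fractional drop is R_th/(R_th + R_L); requiring this ≤ 0.0870 gives R_L ≥ R_th(1/0.0870 − 1) = 388.7 × 10.49 = 4.08 kΩ.

R_L(min) ≈ 4.08 kΩ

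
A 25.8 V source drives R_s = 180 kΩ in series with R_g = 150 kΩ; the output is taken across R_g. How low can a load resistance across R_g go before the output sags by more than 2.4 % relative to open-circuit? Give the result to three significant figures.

R_L(min) ≈ 3.33 MΩ

Output resistance R_th = R_s‖R_g = (180 × 150)/330.0 = 81.82 kΩ.
The fractional drop is R_th/(R_th + R_L); requiring this ≤ 0.0240 gives R_L ≥ R_th(1/0.0240 − 1) = 81.82 × 40.67 = 3.33 MΩ.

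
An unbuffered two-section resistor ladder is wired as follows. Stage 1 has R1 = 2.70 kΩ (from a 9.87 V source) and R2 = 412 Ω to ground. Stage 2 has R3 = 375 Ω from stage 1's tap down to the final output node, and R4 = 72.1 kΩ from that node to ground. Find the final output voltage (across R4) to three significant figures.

Stage 2 presents R3+R4 = 72480 Ω as a load on stage 1's tap.
Stage 1's lower leg becomes R2‖(R3+R4) = 409.7 Ω, so V_mid = 9.87 × 409.7/3110 = 1.300 V.
Stage 2 is itself unloaded: V_out = V_mid × R4/(R3+R4) = 1.300 × 72100/72480 = 1.29 V.

V_out ≈ 1.29 V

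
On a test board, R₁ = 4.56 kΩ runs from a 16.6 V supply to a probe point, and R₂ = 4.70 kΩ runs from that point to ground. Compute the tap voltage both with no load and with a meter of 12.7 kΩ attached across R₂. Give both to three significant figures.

Open-circuit: V = 16.6 × 4.70/(4.56 + 4.70) = 8.43 V.
With the load, R₂ becomes R₂‖R_L = 3.430 kΩ, so V = 16.6 × 3.430/7.990 = 7.13 V.

Unloaded: 8.43 V; loaded: 7.13 V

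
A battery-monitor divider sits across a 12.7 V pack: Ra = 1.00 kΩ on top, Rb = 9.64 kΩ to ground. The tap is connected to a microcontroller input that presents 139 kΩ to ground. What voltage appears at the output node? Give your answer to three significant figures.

V_out ≈ 11.4 V

The load sits in parallel with Rb: Rb‖R_L = (9.64 × 139) / (9.64 + 139) = 9.015 kΩ.
V_out = 12.7 × 9.015 / (1.00 + 9.015) = 12.7 × 9.015/10.01 = 11.4 V.
(Unloaded it would have been 11.5 V.)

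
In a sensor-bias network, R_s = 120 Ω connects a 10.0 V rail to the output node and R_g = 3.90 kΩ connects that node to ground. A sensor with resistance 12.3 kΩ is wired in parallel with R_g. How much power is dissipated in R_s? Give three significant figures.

P ≈ 1.26 mW

Total resistance from the source is R_s + (R_g‖R_L) = 3081 Ω, so I = 10.0/3081 Ω = 3.246 mA.
P = I²·R_s = (3.246 mA)² × 120 Ω = 1.26 mW.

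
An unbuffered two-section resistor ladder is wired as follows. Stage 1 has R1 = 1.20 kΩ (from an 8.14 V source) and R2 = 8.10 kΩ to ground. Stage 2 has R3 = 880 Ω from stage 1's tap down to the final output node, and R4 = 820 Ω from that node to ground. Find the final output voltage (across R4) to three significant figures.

Stage 2 presents R3+R4 = 1700 Ω as a load on stage 1's tap.
Stage 1's lower leg becomes R2‖(R3+R4) = 1405 Ω, so V_mid = 8.14 × 1405/2605 = 4.390 V.
Stage 2 is itself unloaded: V_out = V_mid × R4/(R3+R4) = 4.390 × 820/1700 = 2.12 V.

V_out ≈ 2.12 V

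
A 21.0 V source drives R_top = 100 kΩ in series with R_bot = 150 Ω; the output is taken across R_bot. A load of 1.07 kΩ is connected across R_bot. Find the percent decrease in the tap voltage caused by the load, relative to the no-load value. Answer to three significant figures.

Unloaded V = 21.0 × 150/100200 = 0.031453 V.
Loaded: R_bot‖R_L = 131.6 Ω, giving V = 21.0 × 131.6/100100 = 0.027591 V.
Drop = (0.031453 − 0.027591) / 0.031453 = 12.3 %.

12.3 %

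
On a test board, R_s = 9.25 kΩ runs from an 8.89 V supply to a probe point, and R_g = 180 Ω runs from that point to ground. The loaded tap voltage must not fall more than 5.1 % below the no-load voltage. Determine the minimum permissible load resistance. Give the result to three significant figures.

Output resistance R_th = R_s‖R_g = (9250 × 180)/9430 = 176.6 Ω.
The fractional drop is R_th/(R_th + R_L); requiring this ≤ 0.0510 gives R_L ≥ R_th(1/0.0510 − 1) = 176.6 × 18.61 = 3.29 kΩ.

R_L(min) ≈ 3.29 kΩ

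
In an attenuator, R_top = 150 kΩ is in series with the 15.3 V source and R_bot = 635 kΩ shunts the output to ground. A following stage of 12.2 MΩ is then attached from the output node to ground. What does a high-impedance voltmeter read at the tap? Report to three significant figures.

V_out ≈ 12.3 V

The load sits in parallel with R_bot: R_bot‖R_L = (635 × 12200) / (635 + 12200) = 603.6 kΩ.
V_out = 15.3 × 603.6 / (150 + 603.6) = 15.3 × 603.6/753.6 = 12.3 V.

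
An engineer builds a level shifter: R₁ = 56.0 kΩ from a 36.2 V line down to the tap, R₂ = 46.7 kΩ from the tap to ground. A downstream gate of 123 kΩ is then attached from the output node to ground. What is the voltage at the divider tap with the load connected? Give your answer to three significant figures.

V_out ≈ 13.6 V

The load sits in parallel with R₂: R₂‖R_L = (46.7 × 123) / (46.7 + 123) = 33.85 kΩ.
V_out = 36.2 × 33.85 / (56.0 + 33.85) = 36.2 × 33.85/89.85 = 13.6 V.
(Unloaded it would have been 16.5 V.)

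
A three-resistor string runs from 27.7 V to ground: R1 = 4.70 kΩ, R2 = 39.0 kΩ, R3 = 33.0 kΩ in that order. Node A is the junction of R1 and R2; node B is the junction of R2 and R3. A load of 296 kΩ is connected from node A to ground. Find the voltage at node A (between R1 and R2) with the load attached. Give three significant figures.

Below node A the series string R2+R3 = 72.00 kΩ sits in parallel with the 296 kΩ load: 57.91 kΩ.
V_A = 27.7 × 57.91/(4.70 + 57.91) = 25.6 V.

V ≈ 25.6 V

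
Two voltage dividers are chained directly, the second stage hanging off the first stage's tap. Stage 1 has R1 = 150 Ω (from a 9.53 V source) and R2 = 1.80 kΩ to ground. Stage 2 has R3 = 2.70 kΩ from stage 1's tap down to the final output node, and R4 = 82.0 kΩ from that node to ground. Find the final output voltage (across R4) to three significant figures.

V_out ≈ 8.50 V

Stage 2 presents R3+R4 = 84700 Ω as a load on stage 1's tap.
Stage 1's lower leg becomes R2‖(R3+R4) = 1763 Ω, so V_mid = 9.53 × 1763/1913 = 8.783 V.
Stage 2 is itself unloaded: V_out = V_mid × R4/(R3+R4) = 8.783 × 82000/84700 = 8.50 V.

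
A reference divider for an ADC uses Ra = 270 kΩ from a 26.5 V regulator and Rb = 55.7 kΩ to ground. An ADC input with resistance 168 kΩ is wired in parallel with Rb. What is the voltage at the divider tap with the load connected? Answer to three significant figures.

V_out ≈ 3.55 V

The load sits in parallel with Rb: Rb‖R_L = (55.7 × 168) / (55.7 + 168) = 41.83 kΩ.
V_out = 26.5 × 41.83 / (270 + 41.83) = 26.5 × 41.83/311.8 = 3.55 V.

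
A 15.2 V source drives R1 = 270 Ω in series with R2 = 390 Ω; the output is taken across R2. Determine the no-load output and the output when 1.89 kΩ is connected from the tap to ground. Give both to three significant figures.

Unloaded: 8.98 V; loaded: 8.28 V

Open-circuit: V = 15.2 × 390/(270 + 390) = 8.98 V.
With the load, R2 becomes R2‖R_L = 323.3 Ω, so V = 15.2 × 323.3/593.3 = 8.28 V.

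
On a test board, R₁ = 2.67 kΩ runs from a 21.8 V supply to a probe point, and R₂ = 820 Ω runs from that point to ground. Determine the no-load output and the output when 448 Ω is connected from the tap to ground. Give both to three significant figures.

Unloaded: 5.12 V; loaded: 2.13 V

Open-circuit: V = 21.8 × 820/(2670 + 820) = 5.12 V.
With the load, R₂ becomes R₂‖R_L = 289.7 Ω, so V = 21.8 × 289.7/2960 = 2.13 V.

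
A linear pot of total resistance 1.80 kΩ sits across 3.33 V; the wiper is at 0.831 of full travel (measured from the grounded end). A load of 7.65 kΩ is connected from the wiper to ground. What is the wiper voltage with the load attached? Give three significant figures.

The wiper splits the pot into (1−α)R = 304.2 Ω above and αR = 1496 Ω below.
Lower section ‖ load = 1251 Ω.
V_wiper = 3.33 × 1251/(304.2 + 1251) = 2.68 V.

V ≈ 2.68 V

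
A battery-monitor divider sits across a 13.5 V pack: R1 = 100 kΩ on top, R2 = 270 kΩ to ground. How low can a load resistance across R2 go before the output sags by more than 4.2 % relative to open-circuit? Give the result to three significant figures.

Output resistance R_th = R1‖R2 = (100 × 270)/370.0 = 72.97 kΩ.
The fractional drop is R_th/(R_th + R_L); requiring this ≤ 0.0420 gives R_L ≥ R_th(1/0.0420 − 1) = 72.97 × 22.81 = 1.66 MΩ.

R_L(min) ≈ 1.66 MΩ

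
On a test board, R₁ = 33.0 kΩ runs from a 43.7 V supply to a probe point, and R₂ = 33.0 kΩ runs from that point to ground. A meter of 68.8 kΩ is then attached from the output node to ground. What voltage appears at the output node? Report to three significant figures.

The load sits in parallel with R₂: R₂‖R_L = (33.0 × 68.8) / (33.0 + 68.8) = 22.30 kΩ.
V_out = 43.7 × 22.30 / (33.0 + 22.30) = 43.7 × 22.30/55.30 = 17.6 V.

V_out ≈ 17.6 V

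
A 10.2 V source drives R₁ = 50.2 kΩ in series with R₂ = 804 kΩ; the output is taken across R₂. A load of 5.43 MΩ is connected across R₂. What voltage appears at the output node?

The load sits in parallel with R₂: R₂‖R_L = (804 × 5430) / (804 + 5430) = 700.3 kΩ.
V_out = 10.2 × 700.3 / (50.2 + 700.3) = 10.2 × 700.3/750.5 = 9.52 V.
(Unloaded it would have been 9.60 V.)

V_out ≈ 9.52 V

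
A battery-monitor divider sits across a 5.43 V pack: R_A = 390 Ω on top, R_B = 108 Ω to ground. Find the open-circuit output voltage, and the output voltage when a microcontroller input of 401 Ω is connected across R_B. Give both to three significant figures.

Unloaded: 1.18 V; loaded: 0.972 V

Open-circuit: V = 5.43 × 108/(390 + 108) = 1.18 V.
With the load, R_B becomes R_B‖R_L = 85.08 Ω, so V = 5.43 × 85.08/475.1 = 0.972 V.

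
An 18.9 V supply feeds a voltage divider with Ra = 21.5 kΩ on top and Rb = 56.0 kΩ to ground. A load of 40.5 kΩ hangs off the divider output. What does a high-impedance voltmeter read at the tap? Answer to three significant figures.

The load sits in parallel with Rb: Rb‖R_L = (56.0 × 40.5) / (56.0 + 40.5) = 23.50 kΩ.
V_out = 18.9 × 23.50 / (21.5 + 23.50) = 18.9 × 23.50/45.00 = 9.87 V.

V_out ≈ 9.87 V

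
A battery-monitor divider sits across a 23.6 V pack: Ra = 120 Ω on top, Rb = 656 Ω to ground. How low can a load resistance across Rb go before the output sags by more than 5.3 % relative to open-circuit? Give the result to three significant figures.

R_L(min) ≈ 1.81 kΩ

Output resistance R_th = Ra‖Rb = (120 × 656)/776.0 = 101.4 Ω.
The fractional drop is R_th/(R_th + R_L); requiring this ≤ 0.0530 gives R_L ≥ R_th(1/0.0530 − 1) = 101.4 × 17.87 = 1.81 kΩ.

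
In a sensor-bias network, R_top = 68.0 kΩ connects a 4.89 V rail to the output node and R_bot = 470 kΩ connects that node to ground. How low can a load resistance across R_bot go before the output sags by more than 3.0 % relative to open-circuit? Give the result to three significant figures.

Output resistance R_th = R_top‖R_bot = (68.0 × 470)/538.0 = 59.41 kΩ.
The fractional drop is R_th/(R_th + R_L); requiring this ≤ 0.0300 gives R_L ≥ R_th(1/0.0300 − 1) = 59.41 × 32.33 = 1.92 MΩ.

R_L(min) ≈ 1.92 MΩ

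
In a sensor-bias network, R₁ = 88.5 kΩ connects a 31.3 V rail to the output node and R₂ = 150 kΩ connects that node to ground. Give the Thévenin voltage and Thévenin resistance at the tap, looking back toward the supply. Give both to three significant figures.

V_th = 19.7 V, R_th = 55.7 kΩ

V_th is the open-circuit tap voltage: 31.3 × 150/(88.5 + 150) = 19.7 V.
With the supply zeroed, R₁ and R₂ appear in parallel from the tap: R_th = R₁‖R₂ = (88.5 × 150)/238.5 = 55.7 kΩ.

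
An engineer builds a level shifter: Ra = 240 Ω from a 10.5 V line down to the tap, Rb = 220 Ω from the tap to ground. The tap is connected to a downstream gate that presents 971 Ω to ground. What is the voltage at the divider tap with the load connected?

The load sits in parallel with Rb: Rb‖R_L = (220 × 971) / (220 + 971) = 179.4 Ω.
V_out = 10.5 × 179.4 / (240 + 179.4) = 10.5 × 179.4/419.4 = 4.49 V.
(Unloaded it would have been 5.02 V.)

V_out ≈ 4.49 V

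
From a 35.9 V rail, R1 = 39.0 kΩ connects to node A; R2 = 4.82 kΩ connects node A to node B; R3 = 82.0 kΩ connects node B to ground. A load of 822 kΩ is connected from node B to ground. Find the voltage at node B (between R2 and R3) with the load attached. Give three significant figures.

At node B, R3 is in parallel with the load: R3‖R_L = 74.56 kΩ.
Below node A the resistance is R2 + (R3‖R_L) = 79.38 kΩ, so V_A = 35.9 × 79.38/118.4 = 24.07 V.
Then V_B = V_A × (R3‖R_L)/(R2 + R3‖R_L) = 24.07 × 74.56/79.38 = 22.6 V.

V ≈ 22.6 V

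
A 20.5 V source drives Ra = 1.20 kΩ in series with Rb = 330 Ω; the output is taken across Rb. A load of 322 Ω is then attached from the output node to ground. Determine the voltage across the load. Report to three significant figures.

The load sits in parallel with Rb: Rb‖R_L = (330 × 322) / (330 + 322) = 163.0 Ω.
V_out = 20.5 × 163.0 / (1200 + 163.0) = 20.5 × 163.0/1363 = 2.45 V.
(Unloaded it would have been 4.42 V.)

V_out ≈ 2.45 V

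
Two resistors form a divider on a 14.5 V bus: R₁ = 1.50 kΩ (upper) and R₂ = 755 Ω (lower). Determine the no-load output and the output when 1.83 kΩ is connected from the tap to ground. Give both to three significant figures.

Unloaded: 4.85 V; loaded: 3.81 V

Open-circuit: V = 14.5 × 755/(1500 + 755) = 4.85 V.
With the load, R₂ becomes R₂‖R_L = 534.5 Ω, so V = 14.5 × 534.5/2034 = 3.81 V.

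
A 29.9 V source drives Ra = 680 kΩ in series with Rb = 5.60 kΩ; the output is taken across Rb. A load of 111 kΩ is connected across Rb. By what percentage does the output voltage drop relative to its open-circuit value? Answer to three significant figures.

4.77 %

The divider's output (Thévenin) resistance is Ra‖Rb = 5.554 kΩ.
Fractional drop under load = R_th/(R_th + R_L) = 5.554 / (5.554 + 111) = 0.04765.
So the output falls by 4.77 %.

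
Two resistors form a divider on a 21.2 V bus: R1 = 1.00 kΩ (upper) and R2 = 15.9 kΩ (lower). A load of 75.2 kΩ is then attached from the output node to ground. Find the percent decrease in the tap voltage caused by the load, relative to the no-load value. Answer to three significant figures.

1.24 %

The divider's output (Thévenin) resistance is R1‖R2 = 0.9408 kΩ.
Fractional drop under load = R_th/(R_th + R_L) = 0.9408 / (0.9408 + 75.2) = 0.01236.
So the output falls by 1.24 %.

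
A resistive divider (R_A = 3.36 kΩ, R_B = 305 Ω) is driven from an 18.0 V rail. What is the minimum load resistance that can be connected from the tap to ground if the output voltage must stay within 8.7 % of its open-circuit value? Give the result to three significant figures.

Output resistance R_th = R_A‖R_B = (3360 × 305)/3665 = 279.6 Ω.
The fractional drop is R_th/(R_th + R_L); requiring this ≤ 0.0870 gives R_L ≥ R_th(1/0.0870 − 1) = 279.6 × 10.49 = 2.93 kΩ.

R_L(min) ≈ 2.93 kΩ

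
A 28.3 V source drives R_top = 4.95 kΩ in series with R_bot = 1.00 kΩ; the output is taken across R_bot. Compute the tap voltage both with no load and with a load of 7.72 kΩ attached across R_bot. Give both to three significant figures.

Open-circuit: V = 28.3 × 1.00/(4.95 + 1.00) = 4.76 V.
With the load, R_bot becomes R_bot‖R_L = 0.8853 kΩ, so V = 28.3 × 0.8853/5.835 = 4.29 V.

Unloaded: 4.76 V; loaded: 4.29 V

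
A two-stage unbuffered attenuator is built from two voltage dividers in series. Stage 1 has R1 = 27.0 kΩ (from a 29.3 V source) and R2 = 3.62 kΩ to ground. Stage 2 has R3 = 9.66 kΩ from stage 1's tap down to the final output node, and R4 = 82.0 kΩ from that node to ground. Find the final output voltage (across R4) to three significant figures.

Stage 2 presents R3+R4 = 91.66 kΩ as a load on stage 1's tap.
Stage 1's lower leg becomes R2‖(R3+R4) = 3.482 kΩ, so V_mid = 29.3 × 3.482/30.48 = 3.347 V.
Stage 2 is itself unloaded: V_out = V_mid × R4/(R3+R4) = 3.347 × 82.0/91.66 = 2.99 V.

V_out ≈ 2.99 V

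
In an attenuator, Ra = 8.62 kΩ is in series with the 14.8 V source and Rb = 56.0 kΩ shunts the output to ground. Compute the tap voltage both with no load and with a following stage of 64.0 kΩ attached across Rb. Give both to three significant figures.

Unloaded: 12.8 V; loaded: 11.5 V

Open-circuit: V = 14.8 × 56.0/(8.62 + 56.0) = 12.8 V.
With the load, Rb becomes Rb‖R_L = 29.87 kΩ, so V = 14.8 × 29.87/38.49 = 11.5 V.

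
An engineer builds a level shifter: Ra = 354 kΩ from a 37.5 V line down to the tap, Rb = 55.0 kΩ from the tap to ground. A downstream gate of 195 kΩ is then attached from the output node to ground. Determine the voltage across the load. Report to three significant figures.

V_out ≈ 4.05 V

The load sits in parallel with Rb: Rb‖R_L = (55.0 × 195) / (55.0 + 195) = 42.90 kΩ.
V_out = 37.5 × 42.90 / (354 + 42.90) = 37.5 × 42.90/396.9 = 4.05 V.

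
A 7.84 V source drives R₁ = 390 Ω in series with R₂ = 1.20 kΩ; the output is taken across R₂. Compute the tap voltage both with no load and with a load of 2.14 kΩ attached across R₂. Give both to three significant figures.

Open-circuit: V = 7.84 × 1200/(390 + 1200) = 5.92 V.
With the load, R₂ becomes R₂‖R_L = 768.9 Ω, so V = 7.84 × 768.9/1159 = 5.20 V.

Unloaded: 5.92 V; loaded: 5.20 V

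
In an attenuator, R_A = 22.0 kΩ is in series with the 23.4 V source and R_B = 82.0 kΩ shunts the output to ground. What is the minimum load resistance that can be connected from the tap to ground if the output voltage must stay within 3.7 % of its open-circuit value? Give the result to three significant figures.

R_L(min) ≈ 451 kΩ

Output resistance R_th = R_A‖R_B = (22.0 × 82.0)/104.0 = 17.35 kΩ.
The fractional drop is R_th/(R_th + R_L); requiring this ≤ 0.0370 gives R_L ≥ R_th(1/0.0370 − 1) = 17.35 × 26.03 = 451 kΩ.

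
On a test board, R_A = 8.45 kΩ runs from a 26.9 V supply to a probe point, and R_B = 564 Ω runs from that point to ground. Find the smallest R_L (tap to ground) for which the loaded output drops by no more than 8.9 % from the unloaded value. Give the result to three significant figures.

R_L(min) ≈ 5.41 kΩ

Output resistance R_th = R_A‖R_B = (8450 × 564)/9014 = 528.7 Ω.
The fractional drop is R_th/(R_th + R_L); requiring this ≤ 0.0890 gives R_L ≥ R_th(1/0.0890 − 1) = 528.7 × 10.24 = 5.41 kΩ.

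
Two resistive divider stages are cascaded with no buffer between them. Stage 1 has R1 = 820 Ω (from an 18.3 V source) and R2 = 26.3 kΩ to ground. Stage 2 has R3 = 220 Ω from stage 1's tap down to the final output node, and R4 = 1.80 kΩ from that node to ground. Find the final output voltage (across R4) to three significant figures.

Stage 2 presents R3+R4 = 2020 Ω as a load on stage 1's tap.
Stage 1's lower leg becomes R2‖(R3+R4) = 1876 Ω, so V_mid = 18.3 × 1876/2696 = 12.73 V.
Stage 2 is itself unloaded: V_out = V_mid × R4/(R3+R4) = 12.73 × 1800/2020 = 11.3 V.

V_out ≈ 11.3 V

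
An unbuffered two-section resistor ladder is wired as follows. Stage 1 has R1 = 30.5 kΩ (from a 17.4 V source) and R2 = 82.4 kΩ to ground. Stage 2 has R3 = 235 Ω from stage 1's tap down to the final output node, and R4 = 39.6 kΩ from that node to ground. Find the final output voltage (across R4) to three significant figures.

Stage 2 presents R3+R4 = 39840 Ω as a load on stage 1's tap.
Stage 1's lower leg becomes R2‖(R3+R4) = 26850 Ω, so V_mid = 17.4 × 26850/57350 = 8.147 V.
Stage 2 is itself unloaded: V_out = V_mid × R4/(R3+R4) = 8.147 × 39600/39840 = 8.10 V.

V_out ≈ 8.10 V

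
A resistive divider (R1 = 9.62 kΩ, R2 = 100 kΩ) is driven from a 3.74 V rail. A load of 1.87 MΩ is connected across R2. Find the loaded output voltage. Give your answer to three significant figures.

The load sits in parallel with R2: R2‖R_L = (100 × 1870) / (100 + 1870) = 94.92 kΩ.
V_out = 3.74 × 94.92 / (9.62 + 94.92) = 3.74 × 94.92/104.5 = 3.40 V.

V_out ≈ 3.40 V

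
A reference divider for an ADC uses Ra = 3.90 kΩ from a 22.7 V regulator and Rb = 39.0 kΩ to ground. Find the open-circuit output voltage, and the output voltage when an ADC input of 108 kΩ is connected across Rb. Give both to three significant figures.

Open-circuit: V = 22.7 × 39.0/(3.90 + 39.0) = 20.6 V.
With the load, Rb becomes Rb‖R_L = 28.65 kΩ, so V = 22.7 × 28.65/32.55 = 20.0 V.

Unloaded: 20.6 V; loaded: 20.0 V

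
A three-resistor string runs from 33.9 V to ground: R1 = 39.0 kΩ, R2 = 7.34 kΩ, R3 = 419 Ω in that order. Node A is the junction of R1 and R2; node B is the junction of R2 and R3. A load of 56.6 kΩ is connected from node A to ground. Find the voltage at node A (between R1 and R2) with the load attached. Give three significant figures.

V ≈ 5.05 V

Below node A the series string R2+R3 = 7759 Ω sits in parallel with the 56600 Ω load: 6824 Ω.
V_A = 33.9 × 6824/(39000 + 6824) = 5.05 V.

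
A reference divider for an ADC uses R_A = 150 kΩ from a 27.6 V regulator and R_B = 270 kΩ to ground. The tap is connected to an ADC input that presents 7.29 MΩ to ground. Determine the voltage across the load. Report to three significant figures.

V_out ≈ 17.5 V

The load sits in parallel with R_B: R_B‖R_L = (270 × 7290) / (270 + 7290) = 260.4 kΩ.
V_out = 27.6 × 260.4 / (150 + 260.4) = 27.6 × 260.4/410.4 = 17.5 V.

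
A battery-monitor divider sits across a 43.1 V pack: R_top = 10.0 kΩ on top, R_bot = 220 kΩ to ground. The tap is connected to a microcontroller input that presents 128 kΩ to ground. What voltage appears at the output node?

The load sits in parallel with R_bot: R_bot‖R_L = (220 × 128) / (220 + 128) = 80.92 kΩ.
V_out = 43.1 × 80.92 / (10.0 + 80.92) = 43.1 × 80.92/90.92 = 38.4 V.

V_out ≈ 38.4 V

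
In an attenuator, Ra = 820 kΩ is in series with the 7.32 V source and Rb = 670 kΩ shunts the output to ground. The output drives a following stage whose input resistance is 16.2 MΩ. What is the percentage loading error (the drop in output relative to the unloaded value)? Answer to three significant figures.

The divider's output (Thévenin) resistance is Ra‖Rb = 368.7 kΩ.
Fractional drop under load = R_th/(R_th + R_L) = 368.7 / (368.7 + 16200) = 0.02225.
So the output falls by 2.23 %.

2.23 %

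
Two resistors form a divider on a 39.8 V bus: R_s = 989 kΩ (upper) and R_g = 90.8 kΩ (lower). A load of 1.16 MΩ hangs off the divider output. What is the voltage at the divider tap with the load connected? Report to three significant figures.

V_out ≈ 3.12 V

The load sits in parallel with R_g: R_g‖R_L = (90.8 × 1160) / (90.8 + 1160) = 84.21 kΩ.
V_out = 39.8 × 84.21 / (989 + 84.21) = 39.8 × 84.21/1073 = 3.12 V.
(Unloaded it would have been 3.35 V.)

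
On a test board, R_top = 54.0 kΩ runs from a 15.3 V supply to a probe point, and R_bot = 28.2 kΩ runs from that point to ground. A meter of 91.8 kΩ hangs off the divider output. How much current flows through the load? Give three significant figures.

I_L ≈ 0.0476 mA

R_bot‖R_L = 21.57 kΩ; V_out = 15.3 × 21.57/75.57 = 4.368 V.
I_L = V_out / R_L = 4.368 / 91.8 kΩ = 0.0476 mA.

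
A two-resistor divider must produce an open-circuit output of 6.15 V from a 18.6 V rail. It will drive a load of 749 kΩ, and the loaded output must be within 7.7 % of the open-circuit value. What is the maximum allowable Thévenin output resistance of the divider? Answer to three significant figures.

R_th ≤ 62.5 kΩ

Loading drop = R_th/(R_th + R_L) ≤ 0.0770, so R_th ≤ R_L · ε/(1−ε) = 749 kΩ × 0.0770/0.9230 = 62.5 kΩ.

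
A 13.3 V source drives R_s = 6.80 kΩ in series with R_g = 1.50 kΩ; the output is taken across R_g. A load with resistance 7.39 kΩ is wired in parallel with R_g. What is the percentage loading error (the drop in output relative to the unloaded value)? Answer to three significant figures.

14.3 %

The divider's output (Thévenin) resistance is R_s‖R_g = 1.229 kΩ.
Fractional drop under load = R_th/(R_th + R_L) = 1.229 / (1.229 + 7.39) = 0.1426.
So the output falls by 14.3 %.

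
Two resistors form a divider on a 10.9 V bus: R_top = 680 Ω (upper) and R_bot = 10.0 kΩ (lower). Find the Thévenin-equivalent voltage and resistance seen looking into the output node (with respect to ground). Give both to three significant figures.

V_th is the open-circuit tap voltage: 10.9 × 10000/(680 + 10000) = 10.2 V.
With the supply zeroed, R_top and R_bot appear in parallel from the tap: R_th = R_top‖R_bot = (680 × 10000)/10680 = 637 Ω.

V_th = 10.2 V, R_th = 637 Ω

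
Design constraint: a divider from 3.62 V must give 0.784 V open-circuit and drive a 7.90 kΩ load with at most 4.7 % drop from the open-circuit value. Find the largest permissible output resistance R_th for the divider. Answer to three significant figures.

R_th ≤ 390 Ω

Loading drop = R_th/(R_th + R_L) ≤ 0.0470, so R_th ≤ R_L · ε/(1−ε) = 7.90 kΩ × 0.0470/0.9530 = 390 Ω.
(Any R1, R2 with R2/(R1+R2) = 0.217 and R1‖R2 ≤ 390 Ω will meet the spec.)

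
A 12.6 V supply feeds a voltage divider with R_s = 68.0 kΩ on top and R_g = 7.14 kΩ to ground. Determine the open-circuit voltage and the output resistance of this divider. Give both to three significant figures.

V_th = 1.20 V, R_th = 6.46 kΩ

V_th is the open-circuit tap voltage: 12.6 × 7.14/(68.0 + 7.14) = 1.20 V.
With the supply zeroed, R_s and R_g appear in parallel from the tap: R_th = R_s‖R_g = (68.0 × 7.14)/75.14 = 6.46 kΩ.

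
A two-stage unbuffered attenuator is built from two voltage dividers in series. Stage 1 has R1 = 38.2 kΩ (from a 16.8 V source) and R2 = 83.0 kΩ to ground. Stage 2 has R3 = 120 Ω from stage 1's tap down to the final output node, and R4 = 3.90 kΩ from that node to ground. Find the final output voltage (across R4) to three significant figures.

Stage 2 presents R3+R4 = 4020 Ω as a load on stage 1's tap.
Stage 1's lower leg becomes R2‖(R3+R4) = 3834 Ω, so V_mid = 16.8 × 3834/42030 = 1.532 V.
Stage 2 is itself unloaded: V_out = V_mid × R4/(R3+R4) = 1.532 × 3900/4020 = 1.49 V.

V_out ≈ 1.49 V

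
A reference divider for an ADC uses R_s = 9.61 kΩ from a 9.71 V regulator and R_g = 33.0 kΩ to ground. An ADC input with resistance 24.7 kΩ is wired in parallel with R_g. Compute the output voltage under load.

V_out ≈ 5.78 V

The load sits in parallel with R_g: R_g‖R_L = (33.0 × 24.7) / (33.0 + 24.7) = 14.13 kΩ.
V_out = 9.71 × 14.13 / (9.61 + 14.13) = 9.71 × 14.13/23.74 = 5.78 V.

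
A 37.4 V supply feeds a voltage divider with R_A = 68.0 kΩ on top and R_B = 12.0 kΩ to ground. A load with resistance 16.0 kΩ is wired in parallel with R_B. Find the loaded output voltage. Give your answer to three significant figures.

The load sits in parallel with R_B: R_B‖R_L = (12.0 × 16.0) / (12.0 + 16.0) = 6.857 kΩ.
V_out = 37.4 × 6.857 / (68.0 + 6.857) = 37.4 × 6.857/74.86 = 3.43 V.
(Unloaded it would have been 5.61 V.)

V_out ≈ 3.43 V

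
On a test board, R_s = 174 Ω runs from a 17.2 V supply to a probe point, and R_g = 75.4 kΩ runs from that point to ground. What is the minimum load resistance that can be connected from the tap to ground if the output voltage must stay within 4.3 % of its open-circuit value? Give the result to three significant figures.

R_L(min) ≈ 3.86 kΩ

Output resistance R_th = R_s‖R_g = (174 × 75400)/75570 = 173.6 Ω.
The fractional drop is R_th/(R_th + R_L); requiring this ≤ 0.0430 gives R_L ≥ R_th(1/0.0430 − 1) = 173.6 × 22.26 = 3.86 kΩ.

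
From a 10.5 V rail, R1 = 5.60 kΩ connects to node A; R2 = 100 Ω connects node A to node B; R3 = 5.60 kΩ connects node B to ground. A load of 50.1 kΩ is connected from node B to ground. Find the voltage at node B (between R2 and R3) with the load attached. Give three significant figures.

V ≈ 4.93 V

At node B, R3 is in parallel with the load: R3‖R_L = 5037 Ω.
Below node A the resistance is R2 + (R3‖R_L) = 5137 Ω, so V_A = 10.5 × 5137/10740 = 5.024 V.
Then V_B = V_A × (R3‖R_L)/(R2 + R3‖R_L) = 5.024 × 5037/5137 = 4.93 V.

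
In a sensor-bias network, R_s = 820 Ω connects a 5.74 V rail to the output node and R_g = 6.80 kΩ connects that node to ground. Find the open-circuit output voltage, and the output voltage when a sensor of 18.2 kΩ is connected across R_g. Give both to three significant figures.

Unloaded: 5.12 V; loaded: 4.92 V

Open-circuit: V = 5.74 × 6800/(820 + 6800) = 5.12 V.
With the load, R_g becomes R_g‖R_L = 4950 Ω, so V = 5.74 × 4950/5770 = 4.92 V.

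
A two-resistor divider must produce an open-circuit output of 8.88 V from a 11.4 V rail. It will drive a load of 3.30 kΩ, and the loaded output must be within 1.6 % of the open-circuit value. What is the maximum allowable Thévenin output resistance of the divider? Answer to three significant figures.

Loading drop = R_th/(R_th + R_L) ≤ 0.0160, so R_th ≤ R_L · ε/(1−ε) = 3.30 kΩ × 0.0160/0.9840 = 53.7 Ω.
(Any R1, R2 with R2/(R1+R2) = 0.779 and R1‖R2 ≤ 53.7 Ω will meet the spec.)

R_th ≤ 53.7 Ω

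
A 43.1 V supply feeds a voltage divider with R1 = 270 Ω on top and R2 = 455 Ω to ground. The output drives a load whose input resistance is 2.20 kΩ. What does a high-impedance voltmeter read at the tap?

V_out ≈ 25.1 V

The load sits in parallel with R2: R2‖R_L = (455 × 2200) / (455 + 2200) = 377.0 Ω.
V_out = 43.1 × 377.0 / (270 + 377.0) = 43.1 × 377.0/647.0 = 25.1 V.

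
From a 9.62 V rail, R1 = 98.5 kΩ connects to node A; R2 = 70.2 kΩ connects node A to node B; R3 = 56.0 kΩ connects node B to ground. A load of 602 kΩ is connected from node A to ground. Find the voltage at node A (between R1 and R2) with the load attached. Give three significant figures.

V ≈ 4.95 V

Below node A the series string R2+R3 = 126.2 kΩ sits in parallel with the 602 kΩ load: 104.3 kΩ.
V_A = 9.62 × 104.3/(98.5 + 104.3) = 4.95 V.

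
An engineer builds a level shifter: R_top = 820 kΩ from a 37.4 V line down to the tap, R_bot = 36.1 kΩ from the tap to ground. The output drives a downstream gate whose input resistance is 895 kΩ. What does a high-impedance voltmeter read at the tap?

The load sits in parallel with R_bot: R_bot‖R_L = (36.1 × 895) / (36.1 + 895) = 34.70 kΩ.
V_out = 37.4 × 34.70 / (820 + 34.70) = 37.4 × 34.70/854.7 = 1.52 V.

V_out ≈ 1.52 V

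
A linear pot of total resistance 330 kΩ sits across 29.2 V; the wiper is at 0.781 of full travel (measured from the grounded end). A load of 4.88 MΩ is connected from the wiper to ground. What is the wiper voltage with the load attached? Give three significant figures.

The wiper splits the pot into (1−α)R = 72.27 kΩ above and αR = 257.7 kΩ below.
Lower section ‖ load = 244.8 kΩ.
V_wiper = 29.2 × 244.8/(72.27 + 244.8) = 22.5 V.

V ≈ 22.5 V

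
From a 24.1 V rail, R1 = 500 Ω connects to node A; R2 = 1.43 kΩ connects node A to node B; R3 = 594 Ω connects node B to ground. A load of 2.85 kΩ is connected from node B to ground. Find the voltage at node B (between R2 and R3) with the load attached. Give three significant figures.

At node B, R3 is in parallel with the load: R3‖R_L = 491.6 Ω.
Below node A the resistance is R2 + (R3‖R_L) = 1922 Ω, so V_A = 24.1 × 1922/2422 = 19.12 V.
Then V_B = V_A × (R3‖R_L)/(R2 + R3‖R_L) = 19.12 × 491.6/1922 = 4.89 V.

V ≈ 4.89 V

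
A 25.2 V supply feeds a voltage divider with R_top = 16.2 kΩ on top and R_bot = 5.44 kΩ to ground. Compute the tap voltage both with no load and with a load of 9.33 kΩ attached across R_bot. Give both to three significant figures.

Unloaded: 6.33 V; loaded: 4.41 V

Open-circuit: V = 25.2 × 5.44/(16.2 + 5.44) = 6.33 V.
With the load, R_bot becomes R_bot‖R_L = 3.436 kΩ, so V = 25.2 × 3.436/19.64 = 4.41 V.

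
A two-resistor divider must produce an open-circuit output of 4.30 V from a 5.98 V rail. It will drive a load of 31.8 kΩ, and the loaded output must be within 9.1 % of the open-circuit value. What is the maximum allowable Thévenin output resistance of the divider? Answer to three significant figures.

Loading drop = R_th/(R_th + R_L) ≤ 0.0910, so R_th ≤ R_L · ε/(1−ε) = 31.8 kΩ × 0.0910/0.9090 = 3.18 kΩ.

R_th ≤ 3.18 kΩ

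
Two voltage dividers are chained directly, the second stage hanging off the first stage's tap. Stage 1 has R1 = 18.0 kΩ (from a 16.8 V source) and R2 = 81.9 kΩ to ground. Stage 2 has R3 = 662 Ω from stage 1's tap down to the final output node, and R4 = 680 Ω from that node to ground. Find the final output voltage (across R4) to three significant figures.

Stage 2 presents R3+R4 = 1342 Ω as a load on stage 1's tap.
Stage 1's lower leg becomes R2‖(R3+R4) = 1320 Ω, so V_mid = 16.8 × 1320/19320 = 1.148 V.
Stage 2 is itself unloaded: V_out = V_mid × R4/(R3+R4) = 1.148 × 680/1342 = 0.582 V.

V_out ≈ 0.582 V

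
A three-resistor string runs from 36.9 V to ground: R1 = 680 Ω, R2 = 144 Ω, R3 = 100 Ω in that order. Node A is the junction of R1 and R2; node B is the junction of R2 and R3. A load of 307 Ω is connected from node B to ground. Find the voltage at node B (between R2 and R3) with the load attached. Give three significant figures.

At node B, R3 is in parallel with the load: R3‖R_L = 75.43 Ω.
Below node A the resistance is R2 + (R3‖R_L) = 219.4 Ω, so V_A = 36.9 × 219.4/899.4 = 9.002 V.
Then V_B = V_A × (R3‖R_L)/(R2 + R3‖R_L) = 9.002 × 75.43/219.4 = 3.09 V.

V ≈ 3.09 V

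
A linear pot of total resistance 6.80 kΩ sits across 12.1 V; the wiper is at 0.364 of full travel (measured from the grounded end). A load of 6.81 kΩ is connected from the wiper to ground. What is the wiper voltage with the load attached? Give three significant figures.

V ≈ 3.58 V

The wiper splits the pot into (1−α)R = 4.325 kΩ above and αR = 2.475 kΩ below.
Lower section ‖ load = 1.815 kΩ.
V_wiper = 12.1 × 1.815/(4.325 + 1.815) = 3.58 V.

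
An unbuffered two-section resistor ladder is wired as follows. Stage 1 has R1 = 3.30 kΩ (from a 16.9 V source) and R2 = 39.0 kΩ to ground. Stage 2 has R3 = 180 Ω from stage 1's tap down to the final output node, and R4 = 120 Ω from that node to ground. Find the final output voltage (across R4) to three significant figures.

V_out ≈ 0.559 V

Stage 2 presents R3+R4 = 300.0 Ω as a load on stage 1's tap.
Stage 1's lower leg becomes R2‖(R3+R4) = 297.7 Ω, so V_mid = 16.9 × 297.7/3598 = 1.398 V.
Stage 2 is itself unloaded: V_out = V_mid × R4/(R3+R4) = 1.398 × 120/300.0 = 0.559 V.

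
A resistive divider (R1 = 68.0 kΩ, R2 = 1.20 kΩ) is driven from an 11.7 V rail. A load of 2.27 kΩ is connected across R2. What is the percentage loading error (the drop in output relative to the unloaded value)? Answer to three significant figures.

34.2 %

Unloaded V = 11.7 × 1.20/69.20 = 0.2029 V.
Loaded: R2‖R_L = 0.7850 kΩ, giving V = 11.7 × 0.7850/68.79 = 0.1335 V.
Drop = (0.2029 − 0.1335) / 0.2029 = 34.2 %.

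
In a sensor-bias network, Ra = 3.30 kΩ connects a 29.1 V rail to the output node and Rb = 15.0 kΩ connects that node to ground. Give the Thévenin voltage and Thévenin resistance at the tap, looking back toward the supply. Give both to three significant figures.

V_th is the open-circuit tap voltage: 29.1 × 15.0/(3.30 + 15.0) = 23.9 V.
With the supply zeroed, Ra and Rb appear in parallel from the tap: R_th = Ra‖Rb = (3.30 × 15.0)/18.30 = 2.70 kΩ.

V_th = 23.9 V, R_th = 2.70 kΩ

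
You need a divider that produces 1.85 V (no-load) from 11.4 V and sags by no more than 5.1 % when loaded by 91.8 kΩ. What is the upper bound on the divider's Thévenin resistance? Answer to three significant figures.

R_th ≤ 4.93 kΩ

Loading drop = R_th/(R_th + R_L) ≤ 0.0510, so R_th ≤ R_L · ε/(1−ε) = 91.8 kΩ × 0.0510/0.9490 = 4.93 kΩ.
(Any R1, R2 with R2/(R1+R2) = 0.162 and R1‖R2 ≤ 4.93 kΩ will meet the spec.)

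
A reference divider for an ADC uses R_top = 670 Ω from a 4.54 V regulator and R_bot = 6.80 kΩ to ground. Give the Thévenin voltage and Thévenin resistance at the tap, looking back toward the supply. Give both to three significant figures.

V_th = 4.13 V, R_th = 610 Ω

V_th is the open-circuit tap voltage: 4.54 × 6800/(670 + 6800) = 4.13 V.
With the supply zeroed, R_top and R_bot appear in parallel from the tap: R_th = R_top‖R_bot = (670 × 6800)/7470 = 610 Ω.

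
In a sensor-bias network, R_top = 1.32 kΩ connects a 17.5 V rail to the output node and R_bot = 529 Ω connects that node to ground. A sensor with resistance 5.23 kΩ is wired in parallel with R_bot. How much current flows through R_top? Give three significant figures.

I ≈ 9.72 mA

R_bot‖R_L = 480.4 Ω, so the source sees R_top + R_bot‖R_L = 1800 Ω.
I = 17.5 V / 1800 Ω = 9.72 mA.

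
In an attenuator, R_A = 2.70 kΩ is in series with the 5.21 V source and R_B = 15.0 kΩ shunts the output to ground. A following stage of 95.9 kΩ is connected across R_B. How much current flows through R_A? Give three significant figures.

I ≈ 0.332 mA

R_B‖R_L = 12.97 kΩ, so the source sees R_A + R_B‖R_L = 15.67 kΩ.
I = 5.21 V / 15.67 kΩ = 0.332 mA.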